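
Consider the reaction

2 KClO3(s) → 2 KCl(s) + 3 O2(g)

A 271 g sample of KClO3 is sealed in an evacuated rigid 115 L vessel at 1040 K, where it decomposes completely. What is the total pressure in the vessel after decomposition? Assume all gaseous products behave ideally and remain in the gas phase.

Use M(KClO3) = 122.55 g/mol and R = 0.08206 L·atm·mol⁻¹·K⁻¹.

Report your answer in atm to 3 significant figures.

n(KClO3) = 271 / 122.55 = 2.211 mol
n(gas produced) = (3/2) × 2.211 = 3.316 mol
P = nRT/V = 3.316 × 0.08206 × 1040 / 115 = 2.461 atm

2.46 atm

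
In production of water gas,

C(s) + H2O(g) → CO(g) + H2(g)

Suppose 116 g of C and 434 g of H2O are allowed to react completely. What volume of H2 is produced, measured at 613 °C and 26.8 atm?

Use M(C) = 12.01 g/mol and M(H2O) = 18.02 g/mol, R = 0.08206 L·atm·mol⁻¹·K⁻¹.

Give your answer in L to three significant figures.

n(C) = 116 / 12.01 = 9.659 mol
n(H2O) = 434 / 18.02 = 24.08 mol
For 9.659 mol C, stoichiometry requires (1/1) × 9.659 = 9.659 mol H2O; 24.08 mol is available, so C is limiting.
n(H2) = (1/1) × 9.659 = 9.659 mol
V(H2) = nRT/P = 9.659 × 0.08206 × 886.15 / 26.8 = 26.21 L

26.2 L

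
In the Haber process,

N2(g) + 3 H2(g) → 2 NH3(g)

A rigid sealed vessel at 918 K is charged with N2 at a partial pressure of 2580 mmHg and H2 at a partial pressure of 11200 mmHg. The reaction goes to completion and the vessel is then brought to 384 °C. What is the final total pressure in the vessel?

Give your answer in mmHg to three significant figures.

At constant V, partial pressures at 918 K are proportional to moles, so apply stoichiometry directly to pressures.
P(H2) required for 2580 mmHg of N2 = (3/1) × 2580 = 7740 mmHg; available 11200 mmHg, so N2 is limiting.
P(H2) remaining = 11200 − (3/1) × 2580 = 3460 mmHg
P(gaseous products) = (2)/1 × 2580 = 5160 mmHg
P_total at 918 K = 3460 + 5160 = 8620 mmHg
Scaling to 384 °C: P = 8620 × 657.15/918 = 6171 mmHg

6170 mmHg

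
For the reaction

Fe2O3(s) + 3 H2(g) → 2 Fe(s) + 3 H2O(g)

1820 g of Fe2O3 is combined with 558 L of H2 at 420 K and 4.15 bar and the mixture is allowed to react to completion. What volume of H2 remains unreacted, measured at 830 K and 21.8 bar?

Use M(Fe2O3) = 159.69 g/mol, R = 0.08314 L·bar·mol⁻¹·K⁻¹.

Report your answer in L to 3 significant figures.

n(Fe2O3) = 1820 / 159.69 = 11.40 mol
n(H2) = PV/RT = (4.15 × 558) / (0.08314 × 420) = 66.32 mol
For 11.40 mol Fe2O3, stoichiometry requires (3/1) × 11.40 = 34.20 mol H2; 66.32 mol is available, so Fe2O3 is limiting.
n(H2) consumed = (3/1) × 11.40 = 34.20 mol; remaining = 66.32 − 34.20 = 32.12 mol
V(H2) = nRT/P = 32.12 × 0.08314 × 830 / 21.8 = 101.7 L

102 L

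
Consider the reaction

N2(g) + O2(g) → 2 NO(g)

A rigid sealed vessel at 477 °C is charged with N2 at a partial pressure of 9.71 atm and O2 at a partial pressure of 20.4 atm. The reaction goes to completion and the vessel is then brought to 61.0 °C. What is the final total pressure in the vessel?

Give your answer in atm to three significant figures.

At constant V, partial pressures at 477 °C are proportional to moles, so apply stoichiometry directly to pressures.
P(O2) required for 9.71 atm of N2 = (1/1) × 9.71 = 9.710 atm; available 20.4 atm, so N2 is limiting.
P(O2) remaining = 20.4 − (1/1) × 9.71 = 10.69 atm
P(gaseous products) = (2)/1 × 9.71 = 19.42 atm
P_total at 477 °C = 10.69 + 19.42 = 30.11 atm
Scaling to 61.0 °C: P = 30.11 × 334.15/750.15 = 13.41 atm

13.4 atm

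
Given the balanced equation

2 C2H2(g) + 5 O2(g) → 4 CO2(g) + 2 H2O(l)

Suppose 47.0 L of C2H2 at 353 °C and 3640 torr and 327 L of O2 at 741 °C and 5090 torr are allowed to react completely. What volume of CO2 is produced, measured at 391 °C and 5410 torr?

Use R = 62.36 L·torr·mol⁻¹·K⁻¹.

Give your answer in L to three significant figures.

67.1 L

n(C2H2) = PV/RT = (3640 × 47.0) / (62.36 × 626.15) = 4.381 mol
n(O2) = PV/RT = (5090 × 327) / (62.36 × 1014.15) = 26.32 mol
For 4.381 mol C2H2, stoichiometry requires (5/2) × 4.381 = 10.95 mol O2; 26.32 mol is available, so C2H2 is limiting.
n(CO2) = (4/2) × 4.381 = 8.762 mol
V(CO2) = nRT/P = 8.762 × 62.36 × 664.15 / 5410 = 67.08 L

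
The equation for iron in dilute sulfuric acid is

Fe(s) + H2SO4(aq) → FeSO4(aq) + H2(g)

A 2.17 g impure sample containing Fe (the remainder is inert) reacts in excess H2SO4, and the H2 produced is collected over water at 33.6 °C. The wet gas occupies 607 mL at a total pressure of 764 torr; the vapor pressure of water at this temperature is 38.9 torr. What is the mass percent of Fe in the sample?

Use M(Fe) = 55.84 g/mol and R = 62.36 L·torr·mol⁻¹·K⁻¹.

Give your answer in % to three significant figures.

P(H2) = 764 − 38.9 = 725.1 torr
n(H2) = PV/RT = (725.1 × 0.6070) / (62.36 × 306.75) = 0.02301 mol
n(Fe) = (1/1) × 0.02301 = 0.02301 mol
m(Fe) = 0.02301 × 55.84 = 1.285 g
%Fe = 1.285 / 2.17 × 100 = 59.22%

59.2 %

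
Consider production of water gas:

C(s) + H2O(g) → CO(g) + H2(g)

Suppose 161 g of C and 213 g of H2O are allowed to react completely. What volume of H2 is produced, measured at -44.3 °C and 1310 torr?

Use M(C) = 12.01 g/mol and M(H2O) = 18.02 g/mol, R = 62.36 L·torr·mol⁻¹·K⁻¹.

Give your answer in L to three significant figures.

129 L

n(C) = 161 / 12.01 = 13.41 mol
n(H2O) = 213 / 18.02 = 11.82 mol
For 13.41 mol C, stoichiometry requires (1/1) × 13.41 = 13.41 mol H2O; 11.82 mol is available, so H2O is limiting.
n(H2) = (1/1) × 11.82 = 11.82 mol
V(H2) = nRT/P = 11.82 × 62.36 × 228.85 / 1310 = 128.8 L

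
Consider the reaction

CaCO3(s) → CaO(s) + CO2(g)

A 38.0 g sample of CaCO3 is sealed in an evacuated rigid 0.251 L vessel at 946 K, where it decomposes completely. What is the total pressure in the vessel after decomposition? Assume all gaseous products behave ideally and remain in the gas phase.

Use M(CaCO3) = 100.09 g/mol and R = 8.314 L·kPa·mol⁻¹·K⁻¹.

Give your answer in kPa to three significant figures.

11900 kPa

n(CaCO3) = 38.0 / 100.09 = 0.3797 mol
n(gas produced) = (1/1) × 0.3797 = 0.3797 mol
P = nRT/V = 0.3797 × 8.314 × 946 / 0.251 = 11900 kPa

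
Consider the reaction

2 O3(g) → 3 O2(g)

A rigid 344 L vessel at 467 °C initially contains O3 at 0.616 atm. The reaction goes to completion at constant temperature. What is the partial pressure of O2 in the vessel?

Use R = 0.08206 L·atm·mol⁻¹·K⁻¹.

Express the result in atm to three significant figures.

n(O3)₀ = PV/RT = (0.616 × 344) / (0.08206 × 740.15) = 3.489 mol
n(O2) = (3/2) × 3.489 = 5.233 mol
P(O2) = nRT/V = 5.233 × 0.08206 × 740.15 / 344 = 0.9239 atm

0.924 atm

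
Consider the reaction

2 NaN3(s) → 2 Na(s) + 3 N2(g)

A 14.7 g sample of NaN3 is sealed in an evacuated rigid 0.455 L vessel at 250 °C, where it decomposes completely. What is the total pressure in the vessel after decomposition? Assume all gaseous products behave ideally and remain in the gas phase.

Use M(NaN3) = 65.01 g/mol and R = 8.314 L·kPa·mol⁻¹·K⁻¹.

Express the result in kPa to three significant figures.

3240 kPa

n(NaN3) = 14.7 / 65.01 = 0.2261 mol
n(gas produced) = (3/2) × 0.2261 = 0.3392 mol
P = nRT/V = 0.3392 × 8.314 × 523.15 / 0.455 = 3243 kPa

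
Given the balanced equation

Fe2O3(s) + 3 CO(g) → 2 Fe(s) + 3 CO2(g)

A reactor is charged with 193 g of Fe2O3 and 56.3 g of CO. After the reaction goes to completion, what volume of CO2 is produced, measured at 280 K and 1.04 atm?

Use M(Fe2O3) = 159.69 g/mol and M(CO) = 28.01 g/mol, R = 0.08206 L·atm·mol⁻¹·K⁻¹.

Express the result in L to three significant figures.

n(Fe2O3) = 193 / 159.69 = 1.209 mol
n(CO) = 56.3 / 28.01 = 2.010 mol
For 1.209 mol Fe2O3, stoichiometry requires (3/1) × 1.209 = 3.627 mol CO; 2.010 mol is available, so CO is limiting.
n(CO2) = (3/3) × 2.010 = 2.010 mol
V(CO2) = nRT/P = 2.010 × 0.08206 × 280 / 1.04 = 44.41 L

44.4 L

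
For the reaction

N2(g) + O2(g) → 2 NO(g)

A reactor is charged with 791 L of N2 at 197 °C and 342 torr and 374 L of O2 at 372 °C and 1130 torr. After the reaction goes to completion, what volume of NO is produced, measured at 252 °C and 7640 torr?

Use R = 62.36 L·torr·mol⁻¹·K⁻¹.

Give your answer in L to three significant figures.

79.1 L

n(N2) = PV/RT = (342 × 791) / (62.36 × 470.15) = 9.227 mol
n(O2) = PV/RT = (1130 × 374) / (62.36 × 645.15) = 10.50 mol
For 9.227 mol N2, stoichiometry requires (1/1) × 9.227 = 9.227 mol O2; 10.50 mol is available, so N2 is limiting.
n(NO) = (2/1) × 9.227 = 18.45 mol
V(NO) = nRT/P = 18.45 × 62.36 × 525.15 / 7640 = 79.08 L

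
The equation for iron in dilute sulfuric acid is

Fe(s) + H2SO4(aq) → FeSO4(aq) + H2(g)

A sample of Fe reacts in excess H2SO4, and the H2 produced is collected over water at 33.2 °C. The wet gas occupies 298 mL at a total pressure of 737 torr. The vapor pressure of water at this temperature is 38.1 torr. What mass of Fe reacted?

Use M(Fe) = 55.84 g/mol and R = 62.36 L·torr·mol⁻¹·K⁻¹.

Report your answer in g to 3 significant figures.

P(H2) = 737 − 38.1 = 698.9 torr
n(H2) = PV/RT = (698.9 × 0.2980) / (62.36 × 306.35) = 0.01090 mol
n(Fe) = (1/1) × 0.01090 = 0.01090 mol
m(Fe) = 0.01090 × 55.84 = 0.6087 g

0.609 g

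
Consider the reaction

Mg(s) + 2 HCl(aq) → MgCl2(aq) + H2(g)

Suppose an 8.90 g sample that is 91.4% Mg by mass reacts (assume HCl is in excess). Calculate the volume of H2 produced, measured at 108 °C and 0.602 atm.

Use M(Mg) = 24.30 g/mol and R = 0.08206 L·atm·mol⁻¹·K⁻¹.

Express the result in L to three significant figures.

mass of Mg = 8.90 × 91.4/100 = 8.135 g
n(Mg) = 8.135 / 24.30 = 0.3348 mol
n(H2) = (1/1) × 0.3348 = 0.3348 mol
V = nRT/P = 0.3348 × 0.08206 × 381.15 / 0.602 = 17.39 L

17.4 L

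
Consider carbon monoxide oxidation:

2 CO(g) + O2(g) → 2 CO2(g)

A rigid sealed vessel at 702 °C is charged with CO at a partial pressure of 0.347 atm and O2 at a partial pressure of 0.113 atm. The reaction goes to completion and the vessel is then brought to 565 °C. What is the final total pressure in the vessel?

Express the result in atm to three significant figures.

With V and T fixed, P_i ∝ n_i, so the mole ratios apply directly to partial pressures at 702 °C.
P(O2) required for 0.347 atm of CO = (1/2) × 0.347 = 0.1735 atm; available 0.113 atm, so O2 is limiting.
P(CO) remaining = 0.347 − (2/1) × 0.113 = 0.1210 atm
P(gaseous products) = (2)/1 × 0.113 = 0.2260 atm
P_total at 702 °C = 0.1210 + 0.2260 = 0.3470 atm
Scaling to 565 °C: P = 0.3470 × 838.15/975.15 = 0.2982 atm

0.298 atm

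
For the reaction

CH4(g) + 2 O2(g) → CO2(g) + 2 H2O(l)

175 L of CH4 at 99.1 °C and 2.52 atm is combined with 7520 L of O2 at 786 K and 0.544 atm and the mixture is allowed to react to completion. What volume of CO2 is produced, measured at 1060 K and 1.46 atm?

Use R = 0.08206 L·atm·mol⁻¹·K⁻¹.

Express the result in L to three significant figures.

n(CH4) = PV/RT = (2.52 × 175) / (0.08206 × 372.25) = 14.44 mol
n(O2) = PV/RT = (0.544 × 7520) / (0.08206 × 786) = 63.43 mol
For 14.44 mol CH4, stoichiometry requires (2/1) × 14.44 = 28.88 mol O2; 63.43 mol is available, so CH4 is limiting.
n(CO2) = (1/1) × 14.44 = 14.44 mol
V(CO2) = nRT/P = 14.44 × 0.08206 × 1060 / 1.46 = 860.3 L

860 L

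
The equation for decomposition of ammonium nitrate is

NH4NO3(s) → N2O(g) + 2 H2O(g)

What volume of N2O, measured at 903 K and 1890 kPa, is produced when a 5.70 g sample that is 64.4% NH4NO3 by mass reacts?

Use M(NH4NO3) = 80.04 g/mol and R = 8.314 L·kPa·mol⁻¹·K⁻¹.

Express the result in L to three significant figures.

mass of NH4NO3 = 5.70 × 64.4/100 = 3.671 g
n(NH4NO3) = 3.671 / 80.04 = 0.04586 mol
n(N2O) = (1/1) × 0.04586 = 0.04586 mol
V = nRT/P = 0.04586 × 8.314 × 903 / 1890 = 0.1822 L

0.182 L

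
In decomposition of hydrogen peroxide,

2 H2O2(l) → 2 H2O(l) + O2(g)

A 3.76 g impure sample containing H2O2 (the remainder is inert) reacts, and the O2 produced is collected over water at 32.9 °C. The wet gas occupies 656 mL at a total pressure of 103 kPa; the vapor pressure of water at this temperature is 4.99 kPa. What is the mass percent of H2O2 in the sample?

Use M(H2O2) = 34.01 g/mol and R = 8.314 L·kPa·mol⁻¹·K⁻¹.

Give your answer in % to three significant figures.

45.7 %

P(O2) = 103 − 4.99 = 98.01 kPa
n(O2) = PV/RT = (98.01 × 0.6560) / (8.314 × 306.05) = 0.02527 mol
n(H2O2) = (2/1) × 0.02527 = 0.05054 mol
m(H2O2) = 0.05054 × 34.01 = 1.719 g
%H2O2 = 1.719 / 3.76 × 100 = 45.72%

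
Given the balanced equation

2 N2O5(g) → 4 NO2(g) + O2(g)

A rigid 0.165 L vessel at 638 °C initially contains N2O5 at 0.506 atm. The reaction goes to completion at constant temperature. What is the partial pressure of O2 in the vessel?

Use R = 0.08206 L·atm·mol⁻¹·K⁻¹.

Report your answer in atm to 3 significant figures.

0.253 atm

n(N2O5)₀ = PV/RT = (0.506 × 0.165) / (0.08206 × 911.15) = 0.001117 mol
n(O2) = (1/2) × 0.001117 = 0.0005585 mol
P(O2) = nRT/V = 0.0005585 × 0.08206 × 911.15 / 0.165 = 0.2531 atm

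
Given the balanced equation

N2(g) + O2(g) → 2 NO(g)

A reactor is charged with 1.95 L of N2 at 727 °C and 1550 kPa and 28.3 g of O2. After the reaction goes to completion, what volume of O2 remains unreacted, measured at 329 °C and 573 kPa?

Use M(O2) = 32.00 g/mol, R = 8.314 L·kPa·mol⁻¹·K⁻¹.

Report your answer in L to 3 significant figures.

n(N2) = PV/RT = (1550 × 1.95) / (8.314 × 1000.15) = 0.3635 mol
n(O2) = 28.3 / 32.00 = 0.8844 mol
For 0.3635 mol N2, stoichiometry requires (1/1) × 0.3635 = 0.3635 mol O2; 0.8844 mol is available, so N2 is limiting.
n(O2) consumed = (1/1) × 0.3635 = 0.3635 mol; remaining = 0.8844 − 0.3635 = 0.5209 mol
V(O2) = nRT/P = 0.5209 × 8.314 × 602.15 / 573 = 4.551 L

4.55 L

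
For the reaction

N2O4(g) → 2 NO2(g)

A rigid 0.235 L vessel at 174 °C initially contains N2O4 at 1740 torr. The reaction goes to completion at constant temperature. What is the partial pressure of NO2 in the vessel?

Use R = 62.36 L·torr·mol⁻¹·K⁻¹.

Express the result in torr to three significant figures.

n(N2O4)₀ = PV/RT = (1740 × 0.235) / (62.36 × 447.15) = 0.01466 mol
n(NO2) = (2/1) × 0.01466 = 0.02932 mol
P(NO2) = nRT/V = 0.02932 × 62.36 × 447.15 / 0.235 = 3479 torr

3480 torr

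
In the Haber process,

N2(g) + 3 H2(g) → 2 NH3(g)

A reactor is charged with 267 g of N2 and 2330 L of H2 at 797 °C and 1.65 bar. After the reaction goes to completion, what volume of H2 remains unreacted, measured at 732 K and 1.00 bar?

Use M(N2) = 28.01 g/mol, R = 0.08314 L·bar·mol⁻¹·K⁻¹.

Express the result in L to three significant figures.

889 L

n(N2) = 267 / 28.01 = 9.532 mol
n(H2) = PV/RT = (1.65 × 2330) / (0.08314 × 1070.15) = 43.21 mol
For 9.532 mol N2, stoichiometry requires (3/1) × 9.532 = 28.60 mol H2; 43.21 mol is available, so N2 is limiting.
n(H2) consumed = (3/1) × 9.532 = 28.60 mol; remaining = 43.21 − 28.60 = 14.61 mol
V(H2) = nRT/P = 14.61 × 0.08314 × 732 / 1.00 = 889.1 L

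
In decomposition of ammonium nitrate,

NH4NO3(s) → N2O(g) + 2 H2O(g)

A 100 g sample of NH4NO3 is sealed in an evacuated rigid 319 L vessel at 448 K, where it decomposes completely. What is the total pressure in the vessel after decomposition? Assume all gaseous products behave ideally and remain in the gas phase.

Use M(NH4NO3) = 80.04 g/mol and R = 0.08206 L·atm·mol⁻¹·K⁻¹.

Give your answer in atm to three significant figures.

n(NH4NO3) = 100 / 80.04 = 1.249 mol
n(gas produced) = (3/1) × 1.249 = 3.747 mol
P = nRT/V = 3.747 × 0.08206 × 448 / 319 = 0.4318 atm

0.432 atm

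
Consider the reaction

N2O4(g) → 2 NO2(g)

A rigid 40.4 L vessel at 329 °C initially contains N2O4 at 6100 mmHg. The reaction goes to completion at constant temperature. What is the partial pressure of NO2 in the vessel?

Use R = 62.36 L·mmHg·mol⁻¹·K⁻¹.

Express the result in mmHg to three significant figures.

12200 mmHg

n(N2O4)₀ = PV/RT = (6100 × 40.4) / (62.36 × 602.15) = 6.563 mol
n(NO2) = (2/1) × 6.563 = 13.13 mol
P(NO2) = nRT/V = 13.13 × 62.36 × 602.15 / 40.4 = 12200 mmHg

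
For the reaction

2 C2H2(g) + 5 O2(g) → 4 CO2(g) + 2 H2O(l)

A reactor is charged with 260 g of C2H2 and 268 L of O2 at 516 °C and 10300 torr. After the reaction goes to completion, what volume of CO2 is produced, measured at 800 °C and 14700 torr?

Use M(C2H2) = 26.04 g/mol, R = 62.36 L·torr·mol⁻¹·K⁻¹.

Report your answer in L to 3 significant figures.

90.9 L

n(C2H2) = 260 / 26.04 = 9.985 mol
n(O2) = PV/RT = (10300 × 268) / (62.36 × 789.15) = 56.09 mol
For 9.985 mol C2H2, stoichiometry requires (5/2) × 9.985 = 24.96 mol O2; 56.09 mol is available, so C2H2 is limiting.
n(CO2) = (4/2) × 9.985 = 19.97 mol
V(CO2) = nRT/P = 19.97 × 62.36 × 1073.15 / 14700 = 90.91 L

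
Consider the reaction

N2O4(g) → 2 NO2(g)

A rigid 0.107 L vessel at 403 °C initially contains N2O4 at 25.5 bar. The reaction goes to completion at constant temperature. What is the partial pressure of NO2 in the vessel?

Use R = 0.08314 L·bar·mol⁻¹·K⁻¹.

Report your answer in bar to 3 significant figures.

n(N2O4)₀ = PV/RT = (25.5 × 0.107) / (0.08314 × 676.15) = 0.04854 mol
n(NO2) = (2/1) × 0.04854 = 0.09708 mol
P(NO2) = nRT/V = 0.09708 × 0.08314 × 676.15 / 0.107 = 51.00 bar

51.0 bar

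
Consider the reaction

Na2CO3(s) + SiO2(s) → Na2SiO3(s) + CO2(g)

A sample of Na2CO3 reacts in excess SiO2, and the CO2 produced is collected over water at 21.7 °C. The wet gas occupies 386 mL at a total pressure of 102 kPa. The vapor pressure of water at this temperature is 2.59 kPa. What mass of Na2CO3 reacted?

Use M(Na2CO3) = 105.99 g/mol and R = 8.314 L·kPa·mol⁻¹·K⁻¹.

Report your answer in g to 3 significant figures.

1.66 g

P(CO2) = 102 − 2.59 = 99.41 kPa
n(CO2) = PV/RT = (99.41 × 0.3860) / (8.314 × 294.85) = 0.01565 mol
n(Na2CO3) = (1/1) × 0.01565 = 0.01565 mol
m(Na2CO3) = 0.01565 × 105.99 = 1.659 g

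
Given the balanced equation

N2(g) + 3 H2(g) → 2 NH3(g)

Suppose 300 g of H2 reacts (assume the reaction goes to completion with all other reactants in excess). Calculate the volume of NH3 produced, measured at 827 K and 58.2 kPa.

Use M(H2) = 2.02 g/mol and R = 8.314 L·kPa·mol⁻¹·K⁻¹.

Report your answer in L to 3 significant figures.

11700 L

n(H2) = 300.0 / 2.02 = 148.5 mol
n(NH3) = (2/3) × 148.5 = 99.00 mol
V = nRT/P = 99.00 × 8.314 × 827 / 58.2 = 11700 L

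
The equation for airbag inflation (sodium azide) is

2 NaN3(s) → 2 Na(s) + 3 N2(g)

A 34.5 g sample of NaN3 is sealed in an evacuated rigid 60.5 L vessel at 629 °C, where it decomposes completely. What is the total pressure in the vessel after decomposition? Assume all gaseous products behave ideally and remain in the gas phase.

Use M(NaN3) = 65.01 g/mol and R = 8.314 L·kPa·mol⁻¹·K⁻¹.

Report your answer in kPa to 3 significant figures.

n(NaN3) = 34.5 / 65.01 = 0.5307 mol
n(gas produced) = (3/2) × 0.5307 = 0.7960 mol
P = nRT/V = 0.7960 × 8.314 × 902.15 / 60.5 = 98.68 kPa

98.7 kPa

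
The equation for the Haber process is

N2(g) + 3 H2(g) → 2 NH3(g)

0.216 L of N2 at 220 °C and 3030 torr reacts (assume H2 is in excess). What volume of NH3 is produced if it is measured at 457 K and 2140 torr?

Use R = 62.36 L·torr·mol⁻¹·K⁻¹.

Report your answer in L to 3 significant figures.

n(N2) = PV/RT = (3030 × 0.216) / (62.36 × 493.15) = 0.02128 mol
n(NH3) = (2/1) × 0.02128 = 0.04256 mol
V = nRT/P = 0.04256 × 62.36 × 457 / 2140 = 0.5668 L

0.567 L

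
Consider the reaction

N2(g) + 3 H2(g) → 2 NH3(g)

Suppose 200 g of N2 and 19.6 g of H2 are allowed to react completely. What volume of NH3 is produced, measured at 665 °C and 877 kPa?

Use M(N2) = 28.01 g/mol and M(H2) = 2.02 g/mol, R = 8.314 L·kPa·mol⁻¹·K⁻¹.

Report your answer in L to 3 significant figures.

57.5 L

n(N2) = 200 / 28.01 = 7.140 mol
n(H2) = 19.6 / 2.02 = 9.703 mol
For 7.140 mol N2, stoichiometry requires (3/1) × 7.140 = 21.42 mol H2; 9.703 mol is available, so H2 is limiting.
n(NH3) = (2/3) × 9.703 = 6.469 mol
V(NH3) = nRT/P = 6.469 × 8.314 × 938.15 / 877 = 57.53 L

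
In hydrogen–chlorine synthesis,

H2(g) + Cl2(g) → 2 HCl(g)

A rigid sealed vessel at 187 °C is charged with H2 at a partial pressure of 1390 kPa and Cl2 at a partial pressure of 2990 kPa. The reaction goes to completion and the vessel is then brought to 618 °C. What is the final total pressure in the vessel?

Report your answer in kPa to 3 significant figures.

With V and T fixed, P_i ∝ n_i, so the mole ratios apply directly to partial pressures at 187 °C.
P(Cl2) required for 1390 kPa of H2 = (1/1) × 1390 = 1390 kPa; available 2990 kPa, so H2 is limiting.
P(Cl2) remaining = 2990 − (1/1) × 1390 = 1600 kPa
P(gaseous products) = (2)/1 × 1390 = 2780 kPa
P_total at 187 °C = 1600 + 2780 = 4380 kPa
Scaling to 618 °C: P = 4380 × 891.15/460.15 = 8483 kPa

8480 kPa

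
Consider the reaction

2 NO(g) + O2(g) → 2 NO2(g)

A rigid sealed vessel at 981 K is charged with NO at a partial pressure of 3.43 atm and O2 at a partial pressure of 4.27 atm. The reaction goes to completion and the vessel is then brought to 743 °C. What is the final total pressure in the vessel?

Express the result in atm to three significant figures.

6.20 atm

Because the vessel is rigid and T is held at 981 K, work the stoichiometry in partial pressures (P_i = n_iRT/V).
P(O2) required for 3.43 atm of NO = (1/2) × 3.43 = 1.715 atm; available 4.27 atm, so NO is limiting.
P(O2) remaining = 4.27 − (1/2) × 3.43 = 2.555 atm
P(gaseous products) = (2)/2 × 3.43 = 3.430 atm
P_total at 981 K = 2.555 + 3.430 = 5.985 atm
Scaling to 743 °C: P = 5.985 × 1016.15/981 = 6.199 atm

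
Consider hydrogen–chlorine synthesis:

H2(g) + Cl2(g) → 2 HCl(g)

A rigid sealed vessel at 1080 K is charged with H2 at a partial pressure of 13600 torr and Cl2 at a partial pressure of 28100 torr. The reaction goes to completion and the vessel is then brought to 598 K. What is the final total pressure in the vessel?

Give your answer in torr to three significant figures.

23100 torr

With V and T fixed, P_i ∝ n_i, so the mole ratios apply directly to partial pressures at 1080 K.
P(Cl2) required for 13600 torr of H2 = (1/1) × 13600 = 13600 torr; available 28100 torr, so H2 is limiting.
P(Cl2) remaining = 28100 − (1/1) × 13600 = 14500 torr
P(gaseous products) = (2)/1 × 13600 = 27200 torr
P_total at 1080 K = 14500 + 27200 = 41700 torr
Scaling to 598 K: P = 41700 × 598/1080 = 23090 torr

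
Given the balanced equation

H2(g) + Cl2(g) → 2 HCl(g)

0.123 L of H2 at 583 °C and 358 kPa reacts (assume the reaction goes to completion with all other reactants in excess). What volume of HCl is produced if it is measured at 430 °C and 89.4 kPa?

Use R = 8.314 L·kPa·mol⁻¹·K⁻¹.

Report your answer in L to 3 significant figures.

n(H2) = PV/RT = (358 × 0.123) / (8.314 × 856.15) = 0.006186 mol
n(HCl) = (2/1) × 0.006186 = 0.01237 mol
V = nRT/P = 0.01237 × 8.314 × 703.15 / 89.4 = 0.8089 L

0.809 L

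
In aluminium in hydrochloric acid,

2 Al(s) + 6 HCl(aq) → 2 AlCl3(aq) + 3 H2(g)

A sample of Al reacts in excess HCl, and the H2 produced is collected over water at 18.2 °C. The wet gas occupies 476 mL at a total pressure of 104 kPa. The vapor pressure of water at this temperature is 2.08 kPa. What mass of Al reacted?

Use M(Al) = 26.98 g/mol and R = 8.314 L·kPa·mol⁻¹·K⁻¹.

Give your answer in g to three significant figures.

0.360 g

P(H2) = 104 − 2.08 = 101.9 kPa
n(H2) = PV/RT = (101.9 × 0.4760) / (8.314 × 291.35) = 0.02002 mol
n(Al) = (2/3) × 0.02002 = 0.01335 mol
m(Al) = 0.01335 × 26.98 = 0.3602 g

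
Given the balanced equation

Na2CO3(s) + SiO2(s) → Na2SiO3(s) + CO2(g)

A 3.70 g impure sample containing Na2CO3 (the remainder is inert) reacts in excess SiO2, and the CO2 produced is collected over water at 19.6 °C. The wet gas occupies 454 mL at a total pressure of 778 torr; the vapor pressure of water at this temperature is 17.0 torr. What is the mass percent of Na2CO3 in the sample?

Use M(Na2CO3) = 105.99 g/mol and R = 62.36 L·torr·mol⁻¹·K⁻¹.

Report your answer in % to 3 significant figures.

54.2 %

P(CO2) = 778 − 17.0 = 761.0 torr
n(CO2) = PV/RT = (761.0 × 0.4540) / (62.36 × 292.75) = 0.01893 mol
n(Na2CO3) = (1/1) × 0.01893 = 0.01893 mol
m(Na2CO3) = 0.01893 × 105.99 = 2.006 g
%Na2CO3 = 2.006 / 3.70 × 100 = 54.22%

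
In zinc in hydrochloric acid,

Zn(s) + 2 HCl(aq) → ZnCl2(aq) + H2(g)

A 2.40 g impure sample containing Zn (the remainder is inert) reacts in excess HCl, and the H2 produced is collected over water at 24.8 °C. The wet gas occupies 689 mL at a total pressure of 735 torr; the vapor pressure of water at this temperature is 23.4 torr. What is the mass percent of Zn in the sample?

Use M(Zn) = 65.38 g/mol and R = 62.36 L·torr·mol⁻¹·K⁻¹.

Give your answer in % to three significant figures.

P(H2) = 735 − 23.4 = 711.6 torr
n(H2) = PV/RT = (711.6 × 0.6890) / (62.36 × 297.95) = 0.02639 mol
n(Zn) = (1/1) × 0.02639 = 0.02639 mol
m(Zn) = 0.02639 × 65.38 = 1.725 g
%Zn = 1.725 / 2.40 × 100 = 71.88%

71.9 %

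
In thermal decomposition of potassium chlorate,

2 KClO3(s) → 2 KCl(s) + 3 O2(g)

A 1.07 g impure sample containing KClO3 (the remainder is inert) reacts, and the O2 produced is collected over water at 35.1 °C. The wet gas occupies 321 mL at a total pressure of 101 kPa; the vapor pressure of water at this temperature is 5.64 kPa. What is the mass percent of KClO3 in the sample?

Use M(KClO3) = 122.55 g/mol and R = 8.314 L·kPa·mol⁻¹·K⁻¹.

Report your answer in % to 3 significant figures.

91.2 %

P(O2) = 101 − 5.64 = 95.36 kPa
n(O2) = PV/RT = (95.36 × 0.3210) / (8.314 × 308.25) = 0.01194 mol
n(KClO3) = (2/3) × 0.01194 = 0.007960 mol
m(KClO3) = 0.007960 × 122.55 = 0.9755 g
%KClO3 = 0.9755 / 1.07 × 100 = 91.17%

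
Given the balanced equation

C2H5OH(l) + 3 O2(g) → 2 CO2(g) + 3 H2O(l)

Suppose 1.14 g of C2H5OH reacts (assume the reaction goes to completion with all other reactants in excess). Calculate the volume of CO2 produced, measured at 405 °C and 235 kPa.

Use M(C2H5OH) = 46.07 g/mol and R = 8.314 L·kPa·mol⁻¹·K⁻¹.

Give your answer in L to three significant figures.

n(C2H5OH) = 1.140 / 46.07 = 0.02474 mol
n(CO2) = (2/1) × 0.02474 = 0.04948 mol
V = nRT/P = 0.04948 × 8.314 × 678.15 / 235 = 1.187 L

1.19 L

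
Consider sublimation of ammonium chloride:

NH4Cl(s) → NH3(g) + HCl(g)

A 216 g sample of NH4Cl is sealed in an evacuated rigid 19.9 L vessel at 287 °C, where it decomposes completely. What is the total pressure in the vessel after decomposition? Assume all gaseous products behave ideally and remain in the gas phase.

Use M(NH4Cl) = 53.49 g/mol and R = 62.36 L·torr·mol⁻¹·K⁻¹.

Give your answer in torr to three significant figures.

14200 torr

n(NH4Cl) = 216 / 53.49 = 4.038 mol
n(gas produced) = (2/1) × 4.038 = 8.076 mol
P = nRT/V = 8.076 × 62.36 × 560.15 / 19.9 = 14180 torr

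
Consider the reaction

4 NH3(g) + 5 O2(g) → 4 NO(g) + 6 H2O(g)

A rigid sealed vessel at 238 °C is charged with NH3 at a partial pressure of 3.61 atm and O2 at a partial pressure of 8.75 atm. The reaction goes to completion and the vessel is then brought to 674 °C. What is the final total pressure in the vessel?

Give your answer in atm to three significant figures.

24.6 atm

At constant V, partial pressures at 238 °C are proportional to moles, so apply stoichiometry directly to pressures.
P(O2) required for 3.61 atm of NH3 = (5/4) × 3.61 = 4.513 atm; available 8.75 atm, so NH3 is limiting.
P(O2) remaining = 8.75 − (5/4) × 3.61 = 4.237 atm
P(gaseous products) = (4+6)/4 × 3.61 = 9.025 atm
P_total at 238 °C = 4.237 + 9.025 = 13.26 atm
Scaling to 674 °C: P = 13.26 × 947.15/511.15 = 24.57 atm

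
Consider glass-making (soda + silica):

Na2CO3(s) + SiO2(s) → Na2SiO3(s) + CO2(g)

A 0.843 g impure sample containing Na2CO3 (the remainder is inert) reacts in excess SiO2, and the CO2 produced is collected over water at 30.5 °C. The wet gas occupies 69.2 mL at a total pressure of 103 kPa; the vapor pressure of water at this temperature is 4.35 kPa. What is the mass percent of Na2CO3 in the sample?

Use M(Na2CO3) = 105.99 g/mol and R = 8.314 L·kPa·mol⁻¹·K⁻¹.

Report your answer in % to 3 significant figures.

P(CO2) = 103 − 4.35 = 98.65 kPa
n(CO2) = PV/RT = (98.65 × 0.06920) / (8.314 × 303.65) = 0.002704 mol
n(Na2CO3) = (1/1) × 0.002704 = 0.002704 mol
m(Na2CO3) = 0.002704 × 105.99 = 0.2866 g
%Na2CO3 = 0.2866 / 0.843 × 100 = 34.00%

34.0 %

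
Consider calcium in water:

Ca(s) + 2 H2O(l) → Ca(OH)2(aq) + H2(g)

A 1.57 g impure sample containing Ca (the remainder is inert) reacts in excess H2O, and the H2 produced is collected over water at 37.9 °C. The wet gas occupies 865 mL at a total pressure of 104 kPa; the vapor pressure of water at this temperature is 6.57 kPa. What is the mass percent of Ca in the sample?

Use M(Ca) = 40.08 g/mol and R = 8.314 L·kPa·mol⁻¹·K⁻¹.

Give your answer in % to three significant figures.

83.2 %

P(H2) = 104 − 6.57 = 97.43 kPa
n(H2) = PV/RT = (97.43 × 0.8650) / (8.314 × 311.05) = 0.03259 mol
n(Ca) = (1/1) × 0.03259 = 0.03259 mol
m(Ca) = 0.03259 × 40.08 = 1.306 g
%Ca = 1.306 / 1.57 × 100 = 83.18%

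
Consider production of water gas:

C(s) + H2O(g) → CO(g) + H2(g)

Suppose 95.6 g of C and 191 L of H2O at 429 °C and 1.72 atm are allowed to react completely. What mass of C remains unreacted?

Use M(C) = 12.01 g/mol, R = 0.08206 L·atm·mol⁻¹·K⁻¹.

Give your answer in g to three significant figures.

n(C) = 95.6 / 12.01 = 7.960 mol
n(H2O) = PV/RT = (1.72 × 191) / (0.08206 × 702.15) = 5.702 mol
For 7.960 mol C, stoichiometry requires (1/1) × 7.960 = 7.960 mol H2O; 5.702 mol is available, so H2O is limiting.
n(C) consumed = (1/1) × 5.702 = 5.702 mol; remaining = 7.960 − 5.702 = 2.258 mol
m(C) = 2.258 × 12.01 = 27.12 g

27.1 g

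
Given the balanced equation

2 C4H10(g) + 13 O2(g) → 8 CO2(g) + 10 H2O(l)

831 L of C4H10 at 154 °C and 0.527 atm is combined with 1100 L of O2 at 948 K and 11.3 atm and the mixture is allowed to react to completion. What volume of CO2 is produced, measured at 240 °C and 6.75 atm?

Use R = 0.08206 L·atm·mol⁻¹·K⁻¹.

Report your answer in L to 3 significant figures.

n(C4H10) = PV/RT = (0.527 × 831) / (0.08206 × 427.15) = 12.49 mol
n(O2) = PV/RT = (11.3 × 1100) / (0.08206 × 948) = 159.8 mol
For 12.49 mol C4H10, stoichiometry requires (13/2) × 12.49 = 81.19 mol O2; 159.8 mol is available, so C4H10 is limiting.
n(CO2) = (8/2) × 12.49 = 49.96 mol
V(CO2) = nRT/P = 49.96 × 0.08206 × 513.15 / 6.75 = 311.7 L

312 L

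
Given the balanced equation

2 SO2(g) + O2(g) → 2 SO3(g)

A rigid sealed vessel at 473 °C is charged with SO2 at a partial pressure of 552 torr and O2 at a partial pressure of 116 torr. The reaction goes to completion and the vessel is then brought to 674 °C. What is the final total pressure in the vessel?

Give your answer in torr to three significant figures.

With V and T fixed, P_i ∝ n_i, so the mole ratios apply directly to partial pressures at 473 °C.
P(O2) required for 552 torr of SO2 = (1/2) × 552 = 276.0 torr; available 116 torr, so O2 is limiting.
P(SO2) remaining = 552 − (2/1) × 116 = 320.0 torr
P(gaseous products) = (2)/1 × 116 = 232.0 torr
P_total at 473 °C = 320.0 + 232.0 = 552.0 torr
Scaling to 674 °C: P = 552.0 × 947.15/746.15 = 700.7 torr

701 torr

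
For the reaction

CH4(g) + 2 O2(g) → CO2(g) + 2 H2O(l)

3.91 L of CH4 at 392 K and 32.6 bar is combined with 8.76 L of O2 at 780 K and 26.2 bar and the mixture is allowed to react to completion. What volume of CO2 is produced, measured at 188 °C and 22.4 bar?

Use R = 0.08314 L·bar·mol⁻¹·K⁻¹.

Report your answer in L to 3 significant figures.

3.03 L

n(CH4) = PV/RT = (32.6 × 3.91) / (0.08314 × 392) = 3.911 mol
n(O2) = PV/RT = (26.2 × 8.76) / (0.08314 × 780) = 3.539 mol
For 3.911 mol CH4, stoichiometry requires (2/1) × 3.911 = 7.822 mol O2; 3.539 mol is available, so O2 is limiting.
n(CO2) = (1/2) × 3.539 = 1.770 mol
V(CO2) = nRT/P = 1.770 × 0.08314 × 461.15 / 22.4 = 3.030 L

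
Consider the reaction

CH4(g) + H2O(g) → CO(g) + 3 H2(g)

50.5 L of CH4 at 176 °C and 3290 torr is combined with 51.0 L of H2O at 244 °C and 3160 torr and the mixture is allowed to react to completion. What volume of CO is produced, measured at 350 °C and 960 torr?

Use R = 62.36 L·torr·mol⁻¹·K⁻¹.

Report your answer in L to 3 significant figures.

n(CH4) = PV/RT = (3290 × 50.5) / (62.36 × 449.15) = 5.932 mol
n(H2O) = PV/RT = (3160 × 51.0) / (62.36 × 517.15) = 4.997 mol
For 5.932 mol CH4, stoichiometry requires (1/1) × 5.932 = 5.932 mol H2O; 4.997 mol is available, so H2O is limiting.
n(CO) = (1/1) × 4.997 = 4.997 mol
V(CO) = nRT/P = 4.997 × 62.36 × 623.15 / 960 = 202.3 L

202 L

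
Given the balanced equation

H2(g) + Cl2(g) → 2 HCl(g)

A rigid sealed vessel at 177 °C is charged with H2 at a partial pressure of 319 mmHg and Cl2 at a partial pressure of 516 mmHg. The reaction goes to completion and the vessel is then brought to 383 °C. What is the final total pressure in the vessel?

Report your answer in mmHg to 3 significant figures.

Because the vessel is rigid and T is held at 177 °C, work the stoichiometry in partial pressures (P_i = n_iRT/V).
P(Cl2) required for 319 mmHg of H2 = (1/1) × 319 = 319.0 mmHg; available 516 mmHg, so H2 is limiting.
P(Cl2) remaining = 516 − (1/1) × 319 = 197.0 mmHg
P(gaseous products) = (2)/1 × 319 = 638.0 mmHg
P_total at 177 °C = 197.0 + 638.0 = 835.0 mmHg
Scaling to 383 °C: P = 835.0 × 656.15/450.15 = 1217 mmHg

1220 mmHg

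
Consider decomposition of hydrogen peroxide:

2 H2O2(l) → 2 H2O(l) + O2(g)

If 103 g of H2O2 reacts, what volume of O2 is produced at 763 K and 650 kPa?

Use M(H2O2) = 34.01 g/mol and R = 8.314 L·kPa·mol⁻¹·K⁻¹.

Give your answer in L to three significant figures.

n(H2O2) = 103.0 / 34.01 = 3.029 mol
n(O2) = (1/2) × 3.029 = 1.514 mol
V = nRT/P = 1.514 × 8.314 × 763 / 650 = 14.78 L

14.8 L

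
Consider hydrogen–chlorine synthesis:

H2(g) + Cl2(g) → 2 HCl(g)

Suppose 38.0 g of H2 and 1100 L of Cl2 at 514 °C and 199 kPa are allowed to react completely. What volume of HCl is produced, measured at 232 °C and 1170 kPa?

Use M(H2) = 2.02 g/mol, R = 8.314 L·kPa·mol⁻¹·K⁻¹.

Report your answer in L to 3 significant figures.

n(H2) = 38.0 / 2.02 = 18.81 mol
n(Cl2) = PV/RT = (199 × 1100) / (8.314 × 787.15) = 33.45 mol
For 18.81 mol H2, stoichiometry requires (1/1) × 18.81 = 18.81 mol Cl2; 33.45 mol is available, so H2 is limiting.
n(HCl) = (2/1) × 18.81 = 37.62 mol
V(HCl) = nRT/P = 37.62 × 8.314 × 505.15 / 1170 = 135.0 L

135 L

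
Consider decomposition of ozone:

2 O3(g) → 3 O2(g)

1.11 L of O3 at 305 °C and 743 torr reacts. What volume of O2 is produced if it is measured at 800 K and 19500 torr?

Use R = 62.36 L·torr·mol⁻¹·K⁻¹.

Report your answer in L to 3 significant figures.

0.0878 L

n(O3) = PV/RT = (743 × 1.11) / (62.36 × 578.15) = 0.02288 mol
n(O2) = (3/2) × 0.02288 = 0.03432 mol
V = nRT/P = 0.03432 × 62.36 × 800 / 19500 = 0.08780 L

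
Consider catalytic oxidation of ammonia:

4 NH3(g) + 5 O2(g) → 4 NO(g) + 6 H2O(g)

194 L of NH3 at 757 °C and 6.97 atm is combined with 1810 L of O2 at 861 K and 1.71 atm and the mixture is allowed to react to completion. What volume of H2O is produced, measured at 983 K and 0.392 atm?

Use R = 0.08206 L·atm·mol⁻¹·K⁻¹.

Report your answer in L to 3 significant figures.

n(NH3) = PV/RT = (6.97 × 194) / (0.08206 × 1030.15) = 16.00 mol
n(O2) = PV/RT = (1.71 × 1810) / (0.08206 × 861) = 43.81 mol
For 16.00 mol NH3, stoichiometry requires (5/4) × 16.00 = 20.00 mol O2; 43.81 mol is available, so NH3 is limiting.
n(H2O) = (6/4) × 16.00 = 24.00 mol
V(H2O) = nRT/P = 24.00 × 0.08206 × 983 / 0.392 = 4939 L

4940 L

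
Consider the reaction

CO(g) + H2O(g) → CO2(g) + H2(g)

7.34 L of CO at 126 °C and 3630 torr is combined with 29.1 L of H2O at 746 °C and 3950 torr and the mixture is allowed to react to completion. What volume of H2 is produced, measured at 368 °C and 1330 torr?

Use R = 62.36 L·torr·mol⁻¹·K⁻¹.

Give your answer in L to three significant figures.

32.2 L

n(CO) = PV/RT = (3630 × 7.34) / (62.36 × 399.15) = 1.070 mol
n(H2O) = PV/RT = (3950 × 29.1) / (62.36 × 1019.15) = 1.809 mol
For 1.070 mol CO, stoichiometry requires (1/1) × 1.070 = 1.070 mol H2O; 1.809 mol is available, so CO is limiting.
n(H2) = (1/1) × 1.070 = 1.070 mol
V(H2) = nRT/P = 1.070 × 62.36 × 641.15 / 1330 = 32.17 L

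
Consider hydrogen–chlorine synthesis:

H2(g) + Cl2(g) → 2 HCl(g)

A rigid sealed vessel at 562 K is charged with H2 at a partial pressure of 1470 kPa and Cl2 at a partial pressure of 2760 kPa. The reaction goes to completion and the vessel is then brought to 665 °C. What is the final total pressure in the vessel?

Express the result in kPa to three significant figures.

Because the vessel is rigid and T is held at 562 K, work the stoichiometry in partial pressures (P_i = n_iRT/V).
P(Cl2) required for 1470 kPa of H2 = (1/1) × 1470 = 1470 kPa; available 2760 kPa, so H2 is limiting.
P(Cl2) remaining = 2760 − (1/1) × 1470 = 1290 kPa
P(gaseous products) = (2)/1 × 1470 = 2940 kPa
P_total at 562 K = 1290 + 2940 = 4230 kPa
Scaling to 665 °C: P = 4230 × 938.15/562 = 7061 kPa

7060 kPa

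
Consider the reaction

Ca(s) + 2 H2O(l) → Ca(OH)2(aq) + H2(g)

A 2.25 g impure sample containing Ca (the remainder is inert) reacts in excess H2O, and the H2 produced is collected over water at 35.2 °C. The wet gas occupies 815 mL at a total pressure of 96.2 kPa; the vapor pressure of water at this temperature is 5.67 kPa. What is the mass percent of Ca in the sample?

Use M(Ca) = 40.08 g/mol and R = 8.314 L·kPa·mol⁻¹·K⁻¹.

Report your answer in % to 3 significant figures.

51.3 %

P(H2) = 96.2 − 5.67 = 90.53 kPa
n(H2) = PV/RT = (90.53 × 0.8150) / (8.314 × 308.35) = 0.02878 mol
n(Ca) = (1/1) × 0.02878 = 0.02878 mol
m(Ca) = 0.02878 × 40.08 = 1.154 g
%Ca = 1.154 / 2.25 × 100 = 51.29%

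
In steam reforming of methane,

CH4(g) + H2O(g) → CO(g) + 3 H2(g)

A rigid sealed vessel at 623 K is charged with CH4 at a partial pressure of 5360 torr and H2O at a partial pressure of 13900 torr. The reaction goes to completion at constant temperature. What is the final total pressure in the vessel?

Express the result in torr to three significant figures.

At constant V, partial pressures at 623 K are proportional to moles, so apply stoichiometry directly to pressures.
P(H2O) required for 5360 torr of CH4 = (1/1) × 5360 = 5360 torr; available 13900 torr, so CH4 is limiting.
P(H2O) remaining = 13900 − (1/1) × 5360 = 8540 torr
P(gaseous products) = (1+3)/1 × 5360 = 21440 torr
P_total at 623 K = 8540 + 21440 = 29980 torr

30000 torr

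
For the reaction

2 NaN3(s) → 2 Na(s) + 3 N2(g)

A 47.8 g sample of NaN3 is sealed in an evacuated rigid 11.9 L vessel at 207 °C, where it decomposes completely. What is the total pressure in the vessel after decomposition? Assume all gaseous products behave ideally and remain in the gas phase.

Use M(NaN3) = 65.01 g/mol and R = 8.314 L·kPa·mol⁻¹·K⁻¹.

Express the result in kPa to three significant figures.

370 kPa

n(NaN3) = 47.8 / 65.01 = 0.7353 mol
n(gas produced) = (3/2) × 0.7353 = 1.103 mol
P = nRT/V = 1.103 × 8.314 × 480.15 / 11.9 = 370.0 kPa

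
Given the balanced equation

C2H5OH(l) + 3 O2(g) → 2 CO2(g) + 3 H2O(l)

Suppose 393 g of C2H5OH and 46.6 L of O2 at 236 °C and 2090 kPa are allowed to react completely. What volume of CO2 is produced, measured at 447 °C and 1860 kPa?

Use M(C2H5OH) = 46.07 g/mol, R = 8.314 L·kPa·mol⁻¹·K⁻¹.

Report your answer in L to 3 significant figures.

n(C2H5OH) = 393 / 46.07 = 8.530 mol
n(O2) = PV/RT = (2090 × 46.6) / (8.314 × 509.15) = 23.01 mol
For 8.530 mol C2H5OH, stoichiometry requires (3/1) × 8.530 = 25.59 mol O2; 23.01 mol is available, so O2 is limiting.
n(CO2) = (2/3) × 23.01 = 15.34 mol
V(CO2) = nRT/P = 15.34 × 8.314 × 720.15 / 1860 = 49.38 L

49.4 L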